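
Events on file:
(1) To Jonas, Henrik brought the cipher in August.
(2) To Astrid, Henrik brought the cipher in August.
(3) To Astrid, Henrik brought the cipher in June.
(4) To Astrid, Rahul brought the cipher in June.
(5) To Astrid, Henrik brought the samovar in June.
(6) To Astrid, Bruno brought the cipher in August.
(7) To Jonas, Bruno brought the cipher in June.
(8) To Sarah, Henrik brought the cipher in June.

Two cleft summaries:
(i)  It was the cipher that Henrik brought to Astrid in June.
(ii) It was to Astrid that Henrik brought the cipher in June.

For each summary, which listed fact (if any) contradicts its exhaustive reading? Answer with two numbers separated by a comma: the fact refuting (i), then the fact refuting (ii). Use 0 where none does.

Summary (i) focuses "the cipher" (the thing); background Henrik as agent and Astrid as recipient and in June as setting. Fact (5) matches that background with thing = the samovar — refutes (i).
Summary (ii) focuses "Astrid" (the recipient); background Henrik as agent and the cipher as thing and in June as setting. Fact (8) matches that background with recipient = Sarah — refutes (ii).

5, 8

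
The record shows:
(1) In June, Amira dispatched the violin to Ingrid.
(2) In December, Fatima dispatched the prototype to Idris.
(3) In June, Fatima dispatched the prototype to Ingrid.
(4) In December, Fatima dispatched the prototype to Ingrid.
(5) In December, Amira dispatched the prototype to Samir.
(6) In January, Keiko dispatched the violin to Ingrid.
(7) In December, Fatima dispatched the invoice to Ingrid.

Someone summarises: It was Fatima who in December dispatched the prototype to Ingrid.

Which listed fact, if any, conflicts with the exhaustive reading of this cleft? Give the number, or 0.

0

The cleft puts "Fatima" in focus and presupposes the open proposition with the prototype as thing and Ingrid as recipient and in December as setting.
The exhaustive reading says no other agent fits that background.
Every other fact differs from the presupposition on some backgrounded slot, so none challenges the exhaustivity.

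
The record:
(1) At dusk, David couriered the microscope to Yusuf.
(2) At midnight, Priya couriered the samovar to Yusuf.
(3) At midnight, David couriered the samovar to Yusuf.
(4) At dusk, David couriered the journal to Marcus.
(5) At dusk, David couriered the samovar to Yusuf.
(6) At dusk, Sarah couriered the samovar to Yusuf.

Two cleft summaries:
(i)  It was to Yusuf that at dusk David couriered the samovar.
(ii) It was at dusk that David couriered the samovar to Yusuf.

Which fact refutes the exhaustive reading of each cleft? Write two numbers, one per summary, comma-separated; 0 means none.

Summary (i) focuses "Yusuf" (the recipient); background same agent, thing, setting (David / the samovar / at dusk). No fact matches that background with a different recipient, so 0.
Summary (ii) focuses "at dusk" (the setting); background same agent, thing, recipient (David / the samovar / Yusuf). Fact (3) matches that background with setting = at midnight — refutes (ii).

0, 3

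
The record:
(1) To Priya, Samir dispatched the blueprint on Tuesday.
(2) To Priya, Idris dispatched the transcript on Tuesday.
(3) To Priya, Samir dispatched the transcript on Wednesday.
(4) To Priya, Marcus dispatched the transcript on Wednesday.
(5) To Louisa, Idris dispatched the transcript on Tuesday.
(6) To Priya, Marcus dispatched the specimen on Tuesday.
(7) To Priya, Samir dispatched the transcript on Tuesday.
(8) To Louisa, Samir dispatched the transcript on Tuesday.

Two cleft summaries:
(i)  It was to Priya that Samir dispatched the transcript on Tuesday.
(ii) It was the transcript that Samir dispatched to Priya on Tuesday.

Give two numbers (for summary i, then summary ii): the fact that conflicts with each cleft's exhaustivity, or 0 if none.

8, 1

(i): focus "Priya". Looking for agent = Samir, thing = the transcript, setting = on Tuesday with some other recipient — fact (8) has Louisa there. Refuted.
(ii): focus "the transcript". Looking for agent = Samir, recipient = Priya, setting = on Tuesday with some other thing — fact (1) has the blueprint there. Refuted.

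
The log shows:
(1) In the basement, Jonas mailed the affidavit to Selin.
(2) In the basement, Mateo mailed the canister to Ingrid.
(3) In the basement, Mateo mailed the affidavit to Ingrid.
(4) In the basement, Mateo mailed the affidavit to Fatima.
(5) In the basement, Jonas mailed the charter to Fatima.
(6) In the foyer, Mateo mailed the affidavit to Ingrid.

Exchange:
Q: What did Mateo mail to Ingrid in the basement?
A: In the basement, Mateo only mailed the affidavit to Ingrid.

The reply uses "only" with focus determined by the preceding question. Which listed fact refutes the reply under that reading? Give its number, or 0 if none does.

The question "What did ...?" targets the thing, so in the reply the focus falls on "the affidavit".
"Only" then excludes alternative things while the background — Mateo as agent and Ingrid as recipient and in the basement as setting — is held fixed.
Fact (2) keeps Mateo as agent and Ingrid as recipient and in the basement as setting but has thing = the canister; that refutes the reply.
(Fact (4) would refute a reading with focus on the recipient — but that is not what the question asks.)

2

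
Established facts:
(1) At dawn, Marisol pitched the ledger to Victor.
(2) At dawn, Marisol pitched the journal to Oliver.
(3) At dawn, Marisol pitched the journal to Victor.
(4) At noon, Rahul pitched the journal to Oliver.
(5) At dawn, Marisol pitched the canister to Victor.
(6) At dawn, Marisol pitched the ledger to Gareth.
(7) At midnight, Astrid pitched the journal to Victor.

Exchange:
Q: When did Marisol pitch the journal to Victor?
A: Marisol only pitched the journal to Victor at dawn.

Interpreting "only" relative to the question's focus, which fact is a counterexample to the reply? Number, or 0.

The question "When did ...?" targets the setting, so in the reply the focus falls on "at dawn".
"Only" then excludes alternative settings while the background — same agent, thing, recipient (Marisol / the journal / Victor) — is held fixed.
No fact keeps same agent, thing, recipient (Marisol / the journal / Victor) while changing the setting; every other fact differs on something backgrounded. The reply stands.
(Fact (1) would refute a reading with focus on the thing — but that is not what the question asks.)

0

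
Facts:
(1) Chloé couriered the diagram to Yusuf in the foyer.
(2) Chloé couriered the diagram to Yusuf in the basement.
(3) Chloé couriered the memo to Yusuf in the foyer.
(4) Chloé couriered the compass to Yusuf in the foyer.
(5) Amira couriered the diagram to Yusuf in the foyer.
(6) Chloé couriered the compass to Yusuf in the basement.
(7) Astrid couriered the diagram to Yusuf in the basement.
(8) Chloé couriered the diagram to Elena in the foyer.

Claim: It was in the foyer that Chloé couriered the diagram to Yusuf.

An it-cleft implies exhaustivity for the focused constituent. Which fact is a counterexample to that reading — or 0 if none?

2

Focus of the cleft: "in the foyer" (the setting). Presupposed background: agent = Chloé, thing = the diagram, recipient = Yusuf.
The exhaustive reading says no other setting fits that background.
But fact (2) also has agent = Chloé, thing = the diagram, recipient = Yusuf, with setting = in the basement — so the exhaustive reading fails.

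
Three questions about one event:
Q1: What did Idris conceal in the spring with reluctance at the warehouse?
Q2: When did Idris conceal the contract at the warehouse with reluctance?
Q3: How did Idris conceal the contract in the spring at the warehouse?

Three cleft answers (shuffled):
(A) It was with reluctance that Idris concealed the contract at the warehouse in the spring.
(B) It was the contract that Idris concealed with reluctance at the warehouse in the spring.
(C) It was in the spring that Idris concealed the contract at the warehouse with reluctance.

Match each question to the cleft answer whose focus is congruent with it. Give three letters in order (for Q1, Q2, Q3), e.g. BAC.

BCA

Q1 asks about the direct object; cleft (B) focuses "the contract", which is the direct object — so Q1 → B.
Q2 asks about the time; cleft (C) focuses "in the spring", which is the time — so Q2 → C.
Q3 asks about the manner; cleft (A) focuses "with reluctance", which is the manner — so Q3 → A.
Mapping: Q1→B, Q2→C, Q3→A.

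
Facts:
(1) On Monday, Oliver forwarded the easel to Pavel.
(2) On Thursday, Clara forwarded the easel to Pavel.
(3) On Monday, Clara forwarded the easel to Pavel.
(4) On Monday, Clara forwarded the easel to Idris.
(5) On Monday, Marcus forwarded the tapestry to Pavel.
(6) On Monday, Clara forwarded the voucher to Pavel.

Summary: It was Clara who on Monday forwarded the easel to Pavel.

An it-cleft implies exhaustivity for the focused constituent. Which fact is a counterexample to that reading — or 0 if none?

Focus of the cleft: "Clara" (the agent). Presupposed background: same thing, recipient, setting (the easel / Pavel / on Monday).
Exhaustivity: Clara is the only agent satisfying that background.
Fact (1) shares the background but with agent = Oliver; exhaustivity is violated.

1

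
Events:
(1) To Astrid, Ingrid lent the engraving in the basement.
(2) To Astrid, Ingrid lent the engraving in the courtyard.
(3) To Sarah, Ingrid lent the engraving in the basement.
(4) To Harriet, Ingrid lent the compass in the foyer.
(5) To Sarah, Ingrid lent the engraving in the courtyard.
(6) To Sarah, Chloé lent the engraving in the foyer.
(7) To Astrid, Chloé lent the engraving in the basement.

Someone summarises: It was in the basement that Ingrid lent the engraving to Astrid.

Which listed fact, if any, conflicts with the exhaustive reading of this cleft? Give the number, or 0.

2

The cleft puts "in the basement" in focus and presupposes the open proposition with same agent, thing, recipient (Ingrid / the engraving / Astrid).
The exhaustive reading says no other setting fits that background.
Fact (2) shares the background but with setting = in the courtyard; exhaustivity is violated.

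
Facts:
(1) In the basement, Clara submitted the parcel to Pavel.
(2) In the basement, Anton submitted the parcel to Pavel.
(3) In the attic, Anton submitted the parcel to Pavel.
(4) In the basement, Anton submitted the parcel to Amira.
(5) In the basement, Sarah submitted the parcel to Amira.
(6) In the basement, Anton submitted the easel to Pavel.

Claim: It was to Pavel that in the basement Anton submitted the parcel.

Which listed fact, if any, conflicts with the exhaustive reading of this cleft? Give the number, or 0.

The cleft puts "Pavel" in focus and presupposes the open proposition with agent = Anton, thing = the parcel, setting = in the basement.
The exhaustive reading says no other recipient fits that background.
But fact (4) also has agent = Anton, thing = the parcel, setting = in the basement, with recipient = Amira — so the exhaustive reading fails.

4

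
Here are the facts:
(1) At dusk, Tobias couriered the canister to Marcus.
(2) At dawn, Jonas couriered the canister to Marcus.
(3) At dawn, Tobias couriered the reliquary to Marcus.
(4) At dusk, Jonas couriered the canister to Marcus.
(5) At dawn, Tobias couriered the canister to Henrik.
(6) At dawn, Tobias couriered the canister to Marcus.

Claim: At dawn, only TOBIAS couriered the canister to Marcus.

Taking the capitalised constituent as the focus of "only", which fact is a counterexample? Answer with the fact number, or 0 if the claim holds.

The capitals mark "Tobias" as focus. So "only" rules out other agents, with the rest (same thing, recipient, setting (the canister / Marcus / at dawn)) as background.
Fact (2) matches on same thing, recipient, setting (the canister / Marcus / at dawn), but has agent = Jonas instead. That refutes the claim.

2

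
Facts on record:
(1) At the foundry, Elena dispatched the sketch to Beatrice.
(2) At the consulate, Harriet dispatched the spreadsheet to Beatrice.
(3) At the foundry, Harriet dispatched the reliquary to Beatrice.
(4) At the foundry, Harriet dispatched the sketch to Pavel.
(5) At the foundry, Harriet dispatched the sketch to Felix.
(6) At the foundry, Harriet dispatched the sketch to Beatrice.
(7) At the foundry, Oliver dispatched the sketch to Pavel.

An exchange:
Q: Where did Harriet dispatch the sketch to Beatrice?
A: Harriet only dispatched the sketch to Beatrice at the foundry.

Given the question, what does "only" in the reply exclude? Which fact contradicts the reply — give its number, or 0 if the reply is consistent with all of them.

The question "Where did ...?" targets the setting, so in the reply the focus falls on "at the foundry".
So "only" ranges over settings; the rest (Harriet as agent and the sketch as thing and Beatrice as recipient) is presupposed.
No fact keeps Harriet as agent and the sketch as thing and Beatrice as recipient while changing the setting; every other fact differs on something backgrounded. The reply stands.
(Fact (3) would refute a reading with focus on the thing — but that is not what the question asks.)

0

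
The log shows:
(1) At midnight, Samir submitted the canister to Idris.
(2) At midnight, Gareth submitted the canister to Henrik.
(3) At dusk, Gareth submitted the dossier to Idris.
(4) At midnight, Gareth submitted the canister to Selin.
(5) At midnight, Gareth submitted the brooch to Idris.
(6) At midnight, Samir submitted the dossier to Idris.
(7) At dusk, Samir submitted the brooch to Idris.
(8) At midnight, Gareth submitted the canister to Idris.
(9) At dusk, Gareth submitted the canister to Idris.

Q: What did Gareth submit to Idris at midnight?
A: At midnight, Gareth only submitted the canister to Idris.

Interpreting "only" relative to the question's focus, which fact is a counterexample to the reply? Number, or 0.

5

The question "What did ...?" targets the thing, so in the reply the focus falls on "the canister".
So "only" ranges over things; the rest (Gareth as agent and Idris as recipient and at midnight as setting) is presupposed.
Fact (5) shares the background with a different thing (the brooch) — counterexample.
(Fact (2) would refute a reading with focus on the recipient — but that is not what the question asks.)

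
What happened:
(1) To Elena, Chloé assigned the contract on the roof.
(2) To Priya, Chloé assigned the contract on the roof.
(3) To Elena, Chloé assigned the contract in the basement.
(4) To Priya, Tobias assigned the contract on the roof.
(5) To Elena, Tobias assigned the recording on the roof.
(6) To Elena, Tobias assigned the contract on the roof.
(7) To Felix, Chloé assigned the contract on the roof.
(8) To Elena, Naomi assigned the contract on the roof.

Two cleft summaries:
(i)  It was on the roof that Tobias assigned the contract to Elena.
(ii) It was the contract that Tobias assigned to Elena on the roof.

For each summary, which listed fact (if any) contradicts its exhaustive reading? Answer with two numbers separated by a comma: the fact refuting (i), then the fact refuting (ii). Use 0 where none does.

Summary (i) focuses "on the roof" (the setting); background same agent, thing, recipient (Tobias / the contract / Elena). No fact matches that background with a different setting, so 0.
Summary (ii) focuses "the contract" (the thing); background same agent, recipient, setting (Tobias / Elena / on the roof). Fact (5) matches that background with thing = the recording — refutes (ii).

0, 5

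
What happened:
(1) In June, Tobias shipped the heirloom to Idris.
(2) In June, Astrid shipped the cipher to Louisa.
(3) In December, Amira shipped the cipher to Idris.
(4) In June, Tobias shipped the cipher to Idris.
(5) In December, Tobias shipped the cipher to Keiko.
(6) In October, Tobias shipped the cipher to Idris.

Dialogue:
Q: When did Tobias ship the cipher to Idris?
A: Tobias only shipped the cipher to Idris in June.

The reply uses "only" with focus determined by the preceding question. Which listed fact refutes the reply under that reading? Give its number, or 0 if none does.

The question "When did ...?" targets the setting, so in the reply the focus falls on "in June".
So "only" ranges over settings; the rest (agent = Tobias, thing = the cipher, recipient = Idris) is presupposed.
Fact (6) shares the background with a different setting (in October) — counterexample.
(Fact (1) would refute a reading with focus on the thing — but that is not what the question asks.)

6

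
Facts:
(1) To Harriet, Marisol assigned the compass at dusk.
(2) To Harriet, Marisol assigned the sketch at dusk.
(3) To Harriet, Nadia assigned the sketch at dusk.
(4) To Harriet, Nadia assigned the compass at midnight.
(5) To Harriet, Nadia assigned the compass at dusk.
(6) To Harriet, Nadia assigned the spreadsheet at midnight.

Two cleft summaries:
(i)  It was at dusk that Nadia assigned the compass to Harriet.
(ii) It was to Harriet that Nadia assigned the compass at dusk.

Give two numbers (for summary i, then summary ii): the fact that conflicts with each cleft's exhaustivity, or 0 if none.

4, 0

(i): focus "at dusk". Looking for agent = Nadia, thing = the compass, recipient = Harriet with some other setting — fact (4) has at midnight there. Refuted.
(ii): focus "Harriet". No fact shares agent = Nadia, thing = the compass, setting = at dusk with a different recipient. 0.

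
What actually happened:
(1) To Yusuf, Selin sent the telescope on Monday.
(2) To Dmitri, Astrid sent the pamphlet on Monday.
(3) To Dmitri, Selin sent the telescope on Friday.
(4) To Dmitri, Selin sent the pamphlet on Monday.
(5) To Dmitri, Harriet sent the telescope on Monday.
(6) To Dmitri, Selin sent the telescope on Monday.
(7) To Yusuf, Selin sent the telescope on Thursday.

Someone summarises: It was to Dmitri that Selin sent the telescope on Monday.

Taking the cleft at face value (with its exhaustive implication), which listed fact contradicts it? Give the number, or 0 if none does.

The cleft puts "Dmitri" in focus and presupposes the open proposition with same agent, thing, setting (Selin / the telescope / on Monday).
The exhaustive reading says no other recipient fits that background.
But fact (1) also has same agent, thing, setting (Selin / the telescope / on Monday), with recipient = Yusuf — so the exhaustive reading fails.

1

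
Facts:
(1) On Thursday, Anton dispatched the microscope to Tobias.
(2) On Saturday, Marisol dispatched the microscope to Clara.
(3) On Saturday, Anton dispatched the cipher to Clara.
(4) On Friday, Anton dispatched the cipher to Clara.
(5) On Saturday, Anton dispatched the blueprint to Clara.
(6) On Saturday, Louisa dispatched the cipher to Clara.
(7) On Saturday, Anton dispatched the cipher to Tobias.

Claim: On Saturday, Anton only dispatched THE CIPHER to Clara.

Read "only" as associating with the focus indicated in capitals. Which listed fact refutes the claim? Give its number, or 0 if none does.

5

Focus (in capitals) is "the cipher" — the thing. "Only" excludes alternative things while holding fixed Anton as agent and Clara as recipient and on Saturday as setting.
Fact (5) matches on Anton as agent and Clara as recipient and on Saturday as setting, but has thing = the blueprint instead. That refutes the claim.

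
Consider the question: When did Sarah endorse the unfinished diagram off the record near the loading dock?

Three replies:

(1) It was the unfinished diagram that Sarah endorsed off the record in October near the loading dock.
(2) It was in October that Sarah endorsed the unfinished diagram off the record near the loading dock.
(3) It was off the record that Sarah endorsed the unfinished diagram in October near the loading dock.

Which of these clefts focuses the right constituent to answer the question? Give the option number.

2

The question word "when" targets the time.
Option (1) clefts "the unfinished diagram" — the direct object, not what was asked.
Option (2) clefts "in October" — that matches what the question asks about.
Option (3) clefts "off the record" — the manner, not what was asked.
So the congruent reply is (2).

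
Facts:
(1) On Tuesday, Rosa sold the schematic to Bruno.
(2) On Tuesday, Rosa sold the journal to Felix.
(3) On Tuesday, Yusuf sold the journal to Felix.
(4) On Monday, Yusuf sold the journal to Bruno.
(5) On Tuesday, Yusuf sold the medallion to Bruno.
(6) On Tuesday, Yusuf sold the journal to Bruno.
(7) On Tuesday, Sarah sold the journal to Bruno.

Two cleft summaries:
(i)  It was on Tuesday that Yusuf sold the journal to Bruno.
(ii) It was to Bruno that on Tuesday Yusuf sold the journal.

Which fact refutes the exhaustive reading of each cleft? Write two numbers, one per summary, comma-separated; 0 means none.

4, 3

Summary (i) focuses "on Tuesday" (the setting); background same agent, thing, recipient (Yusuf / the journal / Bruno). Fact (4) matches that background with setting = on Monday — refutes (i).
Summary (ii) focuses "Bruno" (the recipient); background same agent, thing, setting (Yusuf / the journal / on Tuesday). Fact (3) matches that background with recipient = Felix — refutes (ii).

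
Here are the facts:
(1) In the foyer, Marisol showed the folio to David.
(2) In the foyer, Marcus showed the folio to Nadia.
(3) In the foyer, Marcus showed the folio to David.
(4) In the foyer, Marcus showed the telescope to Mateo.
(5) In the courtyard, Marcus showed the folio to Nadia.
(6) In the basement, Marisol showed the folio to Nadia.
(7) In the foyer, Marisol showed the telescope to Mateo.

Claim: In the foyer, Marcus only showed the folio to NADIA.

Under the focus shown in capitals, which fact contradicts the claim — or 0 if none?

The capitals mark "Nadia" as focus. So "only" rules out other recipients, with the rest (same agent, thing, setting (Marcus / the folio / in the foyer)) as background.
Fact (3) shares the background but differs in recipient (David) — a counterexample.

3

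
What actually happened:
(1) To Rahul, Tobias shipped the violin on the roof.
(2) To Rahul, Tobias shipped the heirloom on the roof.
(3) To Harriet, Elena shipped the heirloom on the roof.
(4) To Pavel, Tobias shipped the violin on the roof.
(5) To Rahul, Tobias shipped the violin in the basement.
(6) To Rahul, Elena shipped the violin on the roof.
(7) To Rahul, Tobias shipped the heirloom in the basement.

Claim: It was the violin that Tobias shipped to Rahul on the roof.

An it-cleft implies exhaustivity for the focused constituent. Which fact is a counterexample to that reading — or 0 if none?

The cleft puts "the violin" in focus and presupposes the open proposition with agent = Tobias, recipient = Rahul, setting = on the roof.
The exhaustive reading says no other thing fits that background.
Fact (2) shares the background but with thing = the heirloom; exhaustivity is violated.

2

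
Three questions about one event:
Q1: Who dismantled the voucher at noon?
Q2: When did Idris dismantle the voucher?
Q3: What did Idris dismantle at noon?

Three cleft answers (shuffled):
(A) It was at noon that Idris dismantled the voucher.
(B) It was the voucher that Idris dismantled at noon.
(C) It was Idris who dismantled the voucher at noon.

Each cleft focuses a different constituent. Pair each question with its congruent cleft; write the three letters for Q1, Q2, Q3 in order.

Q1 asks about the subject (agent); cleft (C) focuses "Idris", which is the subject (agent) — so Q1 → C.
Q2 asks about the time; cleft (A) focuses "at noon", which is the time — so Q2 → A.
Q3 asks about the direct object; cleft (B) focuses "the voucher", which is the direct object — so Q3 → B.
Mapping: Q1→C, Q2→A, Q3→B.

CAB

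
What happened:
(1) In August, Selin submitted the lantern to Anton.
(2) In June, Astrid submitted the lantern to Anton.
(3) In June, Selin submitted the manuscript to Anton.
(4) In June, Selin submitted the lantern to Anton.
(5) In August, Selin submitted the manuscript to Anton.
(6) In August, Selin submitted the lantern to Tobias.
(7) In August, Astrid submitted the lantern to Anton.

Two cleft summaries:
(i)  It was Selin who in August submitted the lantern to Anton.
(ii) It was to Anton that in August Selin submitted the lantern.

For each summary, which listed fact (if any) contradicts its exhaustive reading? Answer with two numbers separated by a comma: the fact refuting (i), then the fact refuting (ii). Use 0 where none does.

7, 6

Summary (i) focuses "Selin" (the agent); background same thing, recipient, setting (the lantern / Anton / in August). Fact (7) matches that background with agent = Astrid — refutes (i).
Summary (ii) focuses "Anton" (the recipient); background same agent, thing, setting (Selin / the lantern / in August). Fact (6) matches that background with recipient = Tobias — refutes (ii).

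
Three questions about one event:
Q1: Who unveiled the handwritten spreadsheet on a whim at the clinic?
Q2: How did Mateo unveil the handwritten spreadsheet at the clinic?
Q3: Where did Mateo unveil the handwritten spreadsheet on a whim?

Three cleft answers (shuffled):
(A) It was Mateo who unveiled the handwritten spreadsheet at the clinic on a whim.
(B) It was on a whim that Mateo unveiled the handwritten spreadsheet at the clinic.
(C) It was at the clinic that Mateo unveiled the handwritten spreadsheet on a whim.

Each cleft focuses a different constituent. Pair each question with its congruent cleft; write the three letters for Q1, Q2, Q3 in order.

Q1 asks about the subject (agent); cleft (A) focuses "Mateo", which is the subject (agent) — so Q1 → A.
Q2 asks about the manner; cleft (B) focuses "on a whim", which is the manner — so Q2 → B.
Q3 asks about the location; cleft (C) focuses "at the clinic", which is the location — so Q3 → C.
Mapping: Q1→A, Q2→B, Q3→C.

ABC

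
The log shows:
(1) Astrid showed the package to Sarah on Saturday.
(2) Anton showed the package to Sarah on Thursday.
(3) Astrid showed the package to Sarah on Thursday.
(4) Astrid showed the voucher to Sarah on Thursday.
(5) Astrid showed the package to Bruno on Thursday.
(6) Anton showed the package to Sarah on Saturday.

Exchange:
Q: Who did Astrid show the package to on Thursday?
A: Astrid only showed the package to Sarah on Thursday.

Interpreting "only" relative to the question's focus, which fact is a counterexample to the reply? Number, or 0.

The question "Who did ... to ...?" targets the recipient, so in the reply the focus falls on "Sarah".
So "only" ranges over recipients; the rest (agent = Astrid, thing = the package, setting = on Thursday) is presupposed.
Fact (5) shares the background with a different recipient (Bruno) — counterexample.
(Fact (4) would refute a reading with focus on the thing — but that is not what the question asks.)

5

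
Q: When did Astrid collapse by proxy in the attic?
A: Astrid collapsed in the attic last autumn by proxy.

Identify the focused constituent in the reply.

last autumn

The wh-word "when" asks about the time.
In the answer, "Astrid", "in the attic" and "by proxy" are given — repeated from the question.
The constituent filling the time gap is "last autumn"; that is the focus and would carry nuclear stress.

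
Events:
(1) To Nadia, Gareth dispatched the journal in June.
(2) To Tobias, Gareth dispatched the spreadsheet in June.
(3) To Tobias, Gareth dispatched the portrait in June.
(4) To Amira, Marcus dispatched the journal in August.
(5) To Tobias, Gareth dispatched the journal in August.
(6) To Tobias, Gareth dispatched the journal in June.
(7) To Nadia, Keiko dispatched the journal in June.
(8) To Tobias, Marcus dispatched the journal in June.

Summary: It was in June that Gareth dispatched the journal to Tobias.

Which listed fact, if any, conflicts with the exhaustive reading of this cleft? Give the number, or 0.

5

Focus of the cleft: "in June" (the setting). Presupposed background: Gareth as agent and the journal as thing and Tobias as recipient.
The exhaustive reading says no other setting fits that background.
But fact (5) also has Gareth as agent and the journal as thing and Tobias as recipient, with setting = in August — so the exhaustive reading fails.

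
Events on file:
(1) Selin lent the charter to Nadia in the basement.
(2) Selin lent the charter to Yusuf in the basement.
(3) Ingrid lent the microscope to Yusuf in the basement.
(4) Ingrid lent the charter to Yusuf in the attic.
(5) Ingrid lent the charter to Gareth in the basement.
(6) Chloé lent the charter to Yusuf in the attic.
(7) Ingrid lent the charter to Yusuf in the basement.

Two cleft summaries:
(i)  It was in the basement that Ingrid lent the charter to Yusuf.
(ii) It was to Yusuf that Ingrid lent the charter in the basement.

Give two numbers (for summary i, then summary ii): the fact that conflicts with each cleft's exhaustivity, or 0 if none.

(i): focus "in the basement". Looking for agent = Ingrid, thing = the charter, recipient = Yusuf with some other setting — fact (4) has in the attic there. Refuted.
(ii): focus "Yusuf". Looking for agent = Ingrid, thing = the charter, setting = in the basement with some other recipient — fact (5) has Gareth there. Refuted.

4, 5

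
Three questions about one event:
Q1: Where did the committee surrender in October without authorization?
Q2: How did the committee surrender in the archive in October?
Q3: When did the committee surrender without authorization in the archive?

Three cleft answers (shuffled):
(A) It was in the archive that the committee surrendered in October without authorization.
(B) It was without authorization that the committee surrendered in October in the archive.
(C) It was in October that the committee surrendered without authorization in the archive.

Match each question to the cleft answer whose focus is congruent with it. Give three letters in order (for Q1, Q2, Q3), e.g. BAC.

Q1 asks about the location; cleft (A) focuses "in the archive", which is the location — so Q1 → A.
Q2 asks about the manner; cleft (B) focuses "without authorization", which is the manner — so Q2 → B.
Q3 asks about the time; cleft (C) focuses "in October", which is the time — so Q3 → C.
Mapping: Q1→A, Q2→B, Q3→C.

ABC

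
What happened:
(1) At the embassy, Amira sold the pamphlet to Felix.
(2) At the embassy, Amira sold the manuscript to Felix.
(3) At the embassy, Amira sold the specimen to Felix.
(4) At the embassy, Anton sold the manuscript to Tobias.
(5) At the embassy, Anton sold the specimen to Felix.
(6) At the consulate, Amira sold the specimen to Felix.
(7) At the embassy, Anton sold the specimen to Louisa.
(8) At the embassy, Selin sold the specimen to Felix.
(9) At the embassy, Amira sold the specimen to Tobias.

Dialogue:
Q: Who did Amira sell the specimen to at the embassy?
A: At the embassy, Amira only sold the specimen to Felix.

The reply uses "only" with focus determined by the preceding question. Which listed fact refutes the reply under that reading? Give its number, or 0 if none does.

9

The question "Who did ... to ...?" targets the recipient, so in the reply the focus falls on "Felix".
So "only" ranges over recipients; the rest (agent = Amira, thing = the specimen, setting = at the embassy) is presupposed.
Fact (9) keeps agent = Amira, thing = the specimen, setting = at the embassy but has recipient = Tobias; that refutes the reply.
(Fact (6) would refute a reading with focus on the setting — but that is not what the question asks.)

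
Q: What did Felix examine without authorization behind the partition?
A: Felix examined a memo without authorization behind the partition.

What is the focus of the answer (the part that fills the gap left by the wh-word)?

a memo

The wh-word "what" asks about the direct object.
In the answer, "Felix", "behind the partition" and "without authorization" are given — repeated from the question.
The constituent filling the direct object gap is "a memo"; that is the focus and would carry nuclear stress.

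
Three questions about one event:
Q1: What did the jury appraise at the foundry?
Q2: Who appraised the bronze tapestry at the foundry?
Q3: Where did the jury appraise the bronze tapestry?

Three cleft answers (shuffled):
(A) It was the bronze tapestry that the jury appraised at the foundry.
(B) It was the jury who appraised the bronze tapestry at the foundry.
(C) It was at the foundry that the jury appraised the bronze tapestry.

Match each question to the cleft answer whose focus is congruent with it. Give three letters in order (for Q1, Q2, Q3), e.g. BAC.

Q1 asks about the direct object; cleft (A) focuses "the bronze tapestry", which is the direct object — so Q1 → A.
Q2 asks about the subject (agent); cleft (B) focuses "the jury", which is the subject (agent) — so Q2 → B.
Q3 asks about the location; cleft (C) focuses "at the foundry", which is the location — so Q3 → C.
Mapping: Q1→A, Q2→B, Q3→C.

ABC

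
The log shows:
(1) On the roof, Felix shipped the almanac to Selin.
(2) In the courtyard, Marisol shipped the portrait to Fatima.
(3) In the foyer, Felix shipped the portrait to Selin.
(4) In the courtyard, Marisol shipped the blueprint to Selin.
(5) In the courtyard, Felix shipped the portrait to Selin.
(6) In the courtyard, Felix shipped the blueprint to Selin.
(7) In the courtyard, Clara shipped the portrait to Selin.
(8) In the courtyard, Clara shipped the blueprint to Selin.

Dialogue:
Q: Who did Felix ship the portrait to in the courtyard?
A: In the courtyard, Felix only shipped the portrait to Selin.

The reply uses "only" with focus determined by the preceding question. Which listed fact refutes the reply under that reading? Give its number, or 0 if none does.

0

Answering "Who did ... to ...?" puts focus on the recipient — here, "Selin".
"Only" then excludes alternative recipients while the background — same agent, thing, setting (Felix / the portrait / in the courtyard) — is held fixed.
No listed fact shares that background with another recipient. Nothing contradicts the reply.
(Fact (6) would refute a reading with focus on the thing — but that is not what the question asks.)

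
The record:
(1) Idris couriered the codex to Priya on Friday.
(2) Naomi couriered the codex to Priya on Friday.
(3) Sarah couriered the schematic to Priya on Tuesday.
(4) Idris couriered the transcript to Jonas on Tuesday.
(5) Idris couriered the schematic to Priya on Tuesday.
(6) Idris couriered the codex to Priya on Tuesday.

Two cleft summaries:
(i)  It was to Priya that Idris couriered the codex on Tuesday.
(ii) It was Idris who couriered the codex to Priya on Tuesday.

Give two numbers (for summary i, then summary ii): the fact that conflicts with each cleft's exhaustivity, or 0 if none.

Summary (i) focuses "Priya" (the recipient); background agent = Idris, thing = the codex, setting = on Tuesday. No fact matches that background with a different recipient, so 0.
Summary (ii) focuses "Idris" (the agent); background thing = the codex, recipient = Priya, setting = on Tuesday. No fact matches that background with a different agent, so 0.

0, 0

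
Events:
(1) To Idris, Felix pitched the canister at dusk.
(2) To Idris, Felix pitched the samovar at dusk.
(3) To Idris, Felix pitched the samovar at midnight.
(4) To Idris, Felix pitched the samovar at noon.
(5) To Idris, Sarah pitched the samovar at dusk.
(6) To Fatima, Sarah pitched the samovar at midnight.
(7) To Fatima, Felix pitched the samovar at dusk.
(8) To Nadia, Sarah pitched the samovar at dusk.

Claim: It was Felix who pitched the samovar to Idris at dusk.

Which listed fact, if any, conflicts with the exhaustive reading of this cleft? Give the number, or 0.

5

The cleft puts "Felix" in focus and presupposes the open proposition with the samovar as thing and Idris as recipient and at dusk as setting.
Exhaustivity: Felix is the only agent satisfying that background.
Fact (5) shares the background but with agent = Sarah; exhaustivity is violated.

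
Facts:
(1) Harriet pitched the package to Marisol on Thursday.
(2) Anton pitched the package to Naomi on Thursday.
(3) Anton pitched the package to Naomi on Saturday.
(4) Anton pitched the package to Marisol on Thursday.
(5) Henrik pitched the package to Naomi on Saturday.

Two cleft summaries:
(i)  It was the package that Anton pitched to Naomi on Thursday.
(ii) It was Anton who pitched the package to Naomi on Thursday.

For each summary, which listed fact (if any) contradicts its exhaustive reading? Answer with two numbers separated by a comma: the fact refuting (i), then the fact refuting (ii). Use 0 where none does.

Summary (i) focuses "the package" (the thing); background agent = Anton, recipient = Naomi, setting = on Thursday. No fact matches that background with a different thing, so 0.
Summary (ii) focuses "Anton" (the agent); background thing = the package, recipient = Naomi, setting = on Thursday. No fact matches that background with a different agent, so 0.

0, 0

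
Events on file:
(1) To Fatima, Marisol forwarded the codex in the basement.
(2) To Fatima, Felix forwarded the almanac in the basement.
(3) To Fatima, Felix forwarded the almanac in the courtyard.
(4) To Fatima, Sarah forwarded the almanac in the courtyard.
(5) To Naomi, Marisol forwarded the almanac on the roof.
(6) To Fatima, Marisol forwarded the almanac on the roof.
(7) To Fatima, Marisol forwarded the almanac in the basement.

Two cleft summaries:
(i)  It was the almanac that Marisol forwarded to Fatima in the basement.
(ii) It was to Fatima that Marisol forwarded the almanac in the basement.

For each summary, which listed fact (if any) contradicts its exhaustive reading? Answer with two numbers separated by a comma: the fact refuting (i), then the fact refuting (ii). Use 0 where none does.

1, 0

Summary (i) focuses "the almanac" (the thing); background same agent, recipient, setting (Marisol / Fatima / in the basement). Fact (1) matches that background with thing = the codex — refutes (i).
Summary (ii) focuses "Fatima" (the recipient); background same agent, thing, setting (Marisol / the almanac / in the basement). No fact matches that background with a different recipient, so 0.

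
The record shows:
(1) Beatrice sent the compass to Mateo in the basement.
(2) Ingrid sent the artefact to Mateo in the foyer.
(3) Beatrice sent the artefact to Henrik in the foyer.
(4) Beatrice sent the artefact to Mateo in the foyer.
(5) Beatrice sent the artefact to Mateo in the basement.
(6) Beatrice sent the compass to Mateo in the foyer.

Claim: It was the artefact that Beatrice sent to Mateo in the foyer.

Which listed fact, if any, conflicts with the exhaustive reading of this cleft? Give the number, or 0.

The cleft puts "the artefact" in focus and presupposes the open proposition with agent = Beatrice, recipient = Mateo, setting = in the foyer.
The exhaustive reading says no other thing fits that background.
But fact (6) also has agent = Beatrice, recipient = Mateo, setting = in the foyer, with thing = the compass — so the exhaustive reading fails.

6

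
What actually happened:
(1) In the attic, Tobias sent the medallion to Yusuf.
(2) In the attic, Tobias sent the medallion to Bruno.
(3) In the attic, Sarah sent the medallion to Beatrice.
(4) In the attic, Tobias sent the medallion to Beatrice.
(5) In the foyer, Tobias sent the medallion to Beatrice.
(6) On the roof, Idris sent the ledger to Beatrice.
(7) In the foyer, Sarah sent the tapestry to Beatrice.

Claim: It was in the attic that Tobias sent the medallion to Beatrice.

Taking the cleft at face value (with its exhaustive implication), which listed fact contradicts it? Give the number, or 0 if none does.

The cleft puts "in the attic" in focus and presupposes the open proposition with Tobias as agent and the medallion as thing and Beatrice as recipient.
The exhaustive reading says no other setting fits that background.
Fact (5) shares the background but with setting = in the foyer; exhaustivity is violated.

5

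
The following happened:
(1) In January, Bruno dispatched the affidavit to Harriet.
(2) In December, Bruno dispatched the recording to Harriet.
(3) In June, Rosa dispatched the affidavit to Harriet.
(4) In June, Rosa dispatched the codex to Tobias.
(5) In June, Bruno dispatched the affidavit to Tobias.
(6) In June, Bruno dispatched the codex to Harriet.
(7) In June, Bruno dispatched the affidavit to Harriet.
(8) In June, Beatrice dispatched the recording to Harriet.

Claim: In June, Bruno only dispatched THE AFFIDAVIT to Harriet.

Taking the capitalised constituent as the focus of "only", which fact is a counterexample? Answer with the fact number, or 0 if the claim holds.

Focus (in capitals) is "the affidavit" — the thing. "Only" excludes alternative things while holding fixed agent = Bruno, recipient = Harriet, setting = in June.
Fact (6) shares the background but differs in thing (the codex) — a counterexample.

6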